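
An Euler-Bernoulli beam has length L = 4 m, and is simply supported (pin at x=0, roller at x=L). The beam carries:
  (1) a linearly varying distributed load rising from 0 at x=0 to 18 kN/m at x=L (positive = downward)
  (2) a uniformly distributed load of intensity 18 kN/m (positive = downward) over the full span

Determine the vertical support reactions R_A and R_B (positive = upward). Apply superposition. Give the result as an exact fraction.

R_A = 48 kN, R_B = 60 kN

Load 1 — triangular load w₀=18 kN/m (0→w₀ over full span):
  R_A = w₀L/6 = 18·4/6 = 12 kN
  R_B = w₀L/3 = 18·4/3 = 24 kN
Load 2 — uniform load w=18 kN/m over full span:
  R_A = wL/2 = 18·4/2 = 36 kN
  R_B = wL/2 = 18·4/2 = 36 kN
Superposition: R_A = 48 kN, R_B = 60 kN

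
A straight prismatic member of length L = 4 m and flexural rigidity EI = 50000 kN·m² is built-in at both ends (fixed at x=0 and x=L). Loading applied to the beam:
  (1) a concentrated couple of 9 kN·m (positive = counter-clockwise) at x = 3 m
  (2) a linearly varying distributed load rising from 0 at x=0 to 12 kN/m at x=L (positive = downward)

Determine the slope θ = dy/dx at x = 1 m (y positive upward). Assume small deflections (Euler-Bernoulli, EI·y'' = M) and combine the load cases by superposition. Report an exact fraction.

θ(1) = -1431/16000000 rad

Load 1 — applied couple M₀=9 kN·m at a=3 m (b=L-a=1):
  θ_1 = (R_Ax²/2 - M_Ax)/EI  [x≤a] with R_A=81/32, M_A=45/16 = ((81/32)·1²/2 - (45/16)·1)/50000 = -99/3200000 rad
Load 2 — triangular load w₀=12 kN/m (0→w₀ over full span):
  θ_2 = -w₀(2x(L-x)(L-2x)(x+2L)+x²(L-x)²)/(120LEI) = -12·(2·1·(4-1)·(4-2·1)·(1+2·4)+1²·(4-1)²)/(120·4·50000) = -117/2000000 rad
Superposition: θ = Σ θ_i = -1431/16000000 rad ≈ -0.000089 rad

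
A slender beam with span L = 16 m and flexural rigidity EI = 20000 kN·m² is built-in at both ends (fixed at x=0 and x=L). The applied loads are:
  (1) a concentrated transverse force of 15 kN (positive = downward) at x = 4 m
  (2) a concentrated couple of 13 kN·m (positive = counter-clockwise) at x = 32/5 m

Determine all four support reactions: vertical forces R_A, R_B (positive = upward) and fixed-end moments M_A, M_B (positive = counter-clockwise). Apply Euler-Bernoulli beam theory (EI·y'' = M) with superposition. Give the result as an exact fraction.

R_A = 11061/800 kN, M_A = 3531/100 kN·m, R_B = 939/800 kN, M_B = -709/100 kN·m

Load 1 — point force P=15 kN at a=4 m (b=L-a=12):
  R_A = Pb²(3a+b)/L³ = 15·12²·(3·4+12)/16³ = 405/32 kN
  M_A = Pab²/L² = 15·4·12²/16² = 135/4 kN·m
  R_B = Pa²(a+3b)/L³ = 15·4²·(4+3·12)/16³ = 75/32 kN
  M_B = -Pa²b/L² = -15·4²·12/16² = -45/4 kN·m
Load 2 — applied couple M₀=13 kN·m at a=32/5 m (b=L-a=48/5):
  R_A = 6M₀ab/L³ = 6·13·(32/5)·(48/5)/16³ = 117/100 kN
  M_A = M₀b(2a-b)/L² = 13·(48/5)·(2·(32/5)-(48/5))/16² = 39/25 kN·m
  R_B = -6M₀ab/L³ = -6·13·(32/5)·(48/5)/16³ = -117/100 kN
  M_B = M₀a(2b-a)/L² = 13·(32/5)·(2·(48/5)-(32/5))/16² = 104/25 kN·m
Superposition: R_A = 11061/800 kN, M_A = 3531/100 kN·m, R_B = 939/800 kN, M_B = -709/100 kN·m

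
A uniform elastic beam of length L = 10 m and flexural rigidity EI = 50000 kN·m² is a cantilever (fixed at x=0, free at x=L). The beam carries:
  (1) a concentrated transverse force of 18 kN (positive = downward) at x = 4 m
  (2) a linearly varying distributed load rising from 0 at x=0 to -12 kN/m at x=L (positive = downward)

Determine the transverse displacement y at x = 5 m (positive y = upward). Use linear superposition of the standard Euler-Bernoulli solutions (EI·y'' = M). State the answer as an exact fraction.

y(5) = 13013/200000 m

Load 1 — point force P=18 kN at a=4 m (b=L-a=6):
  y_1 = -Pa²(3x-a)/(6EI)  [x>a] = -18·4²·(3·5-4)/(6·50000) = -33/3125 m
Load 2 — triangular load w₀=-12 kN/m (0→w₀ over full span):
  y_2 = (w₀Lx³/12-w₀L²x²/6-w₀x⁵/(120L))/EI = ((-12)·10·5³/12-(-12)·10²·5²/6-(-12)·5⁵/(120·10))/50000 = 121/1600 m
Superposition: y = Σ y_i = 13013/200000 m ≈ 0.065065 m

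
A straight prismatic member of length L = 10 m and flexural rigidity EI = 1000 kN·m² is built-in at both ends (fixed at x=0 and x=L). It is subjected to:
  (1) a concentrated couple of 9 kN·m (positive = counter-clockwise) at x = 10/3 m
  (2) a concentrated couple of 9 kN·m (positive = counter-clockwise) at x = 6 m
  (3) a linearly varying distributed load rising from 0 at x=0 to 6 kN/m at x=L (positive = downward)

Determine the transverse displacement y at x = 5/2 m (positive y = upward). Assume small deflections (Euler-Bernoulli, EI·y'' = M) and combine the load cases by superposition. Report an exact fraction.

y(5/2) = -2153/51200 m

Load 1 — applied couple M₀=9 kN·m at a=10/3 m (b=L-a=20/3):
  y_1 = (R_Ax³/6 - M_Ax²/2)/EI  [x≤a] with R_A=6/5, M_A=0 = ((6/5)·(5/2)³/6 - 0·(5/2)²/2)/1000 = 1/320 m
Load 2 — applied couple M₀=9 kN·m at a=6 m (b=L-a=4):
  y_2 = (R_Ax³/6 - M_Ax²/2)/EI  [x≤a] with R_A=162/125, M_A=72/25 = ((162/125)·(5/2)³/6 - (72/25)·(5/2)²/2)/1000 = -9/1600 m
Load 3 — triangular load w₀=6 kN/m (0→w₀ over full span):
  y_3 = -w₀x²(L-x)²(x+2L)/(120LEI) = -6·(5/2)²·(10-(5/2))²·((5/2)+2·10)/(120·10·1000) = -81/2048 m
Superposition: y = Σ y_i = -2153/51200 m ≈ -0.042051 m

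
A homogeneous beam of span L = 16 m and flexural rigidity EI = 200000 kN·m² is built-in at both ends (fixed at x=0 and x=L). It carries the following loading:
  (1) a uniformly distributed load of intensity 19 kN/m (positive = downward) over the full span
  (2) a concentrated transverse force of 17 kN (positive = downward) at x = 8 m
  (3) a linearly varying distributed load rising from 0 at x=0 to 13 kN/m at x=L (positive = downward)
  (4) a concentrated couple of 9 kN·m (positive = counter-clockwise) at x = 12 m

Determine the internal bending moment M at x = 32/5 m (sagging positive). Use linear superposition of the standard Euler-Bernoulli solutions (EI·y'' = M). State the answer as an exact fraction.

Load 1 — uniform load w=19 kN/m over full span:
  M_1 = wLx/2 - wL²/12 - wx²/2 = 19·16·(32/5)/2 - 19·16²/12 - 19·(32/5)²/2 = 13376/75 kN·m
Load 2 — point force P=17 kN at a=8 m (b=L-a=8):
  M_2 = Pb²(3a+b)x/L³ - Pab²/L²  [x≤a] = 17·8²·(3·8+8)·(32/5)/16³ - 17·8·8²/16² = 102/5 kN·m
Load 3 — triangular load w₀=13 kN/m (0→w₀ over full span):
  M_3 = 3w₀Lx/20 - w₀L²/30 - w₀x³/(6L) = 3·13·16·(32/5)/20 - 13·16²/30 - 13·(32/5)³/(6·16) = 6656/125 kN·m
Load 4 — applied couple M₀=9 kN·m at a=12 m (b=L-a=4):
  M_4 = R_Ax - M_A  [x≤a] with R_A=81/128, M_A=45/16 = (81/128)·(32/5) - (45/16) = 99/80 kN·m
Superposition: M = Σ M_i = 1519393/6000 kN·m ≈ 253.232167 kN·m

M(32/5) = 1519393/6000 kN·m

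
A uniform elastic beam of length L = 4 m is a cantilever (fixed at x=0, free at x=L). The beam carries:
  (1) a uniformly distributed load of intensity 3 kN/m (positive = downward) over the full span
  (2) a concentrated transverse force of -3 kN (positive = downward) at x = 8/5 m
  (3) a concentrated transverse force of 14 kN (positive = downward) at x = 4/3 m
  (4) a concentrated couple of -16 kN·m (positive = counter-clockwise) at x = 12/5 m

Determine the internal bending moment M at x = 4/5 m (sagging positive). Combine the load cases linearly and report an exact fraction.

M(4/5) = -2732/75 kN·m

Load 1 — uniform load w=3 kN/m over full span:
  M_1 = -w(L-x)²/2 = -3·(4-(4/5))²/2 = -384/25 kN·m
Load 2 — point force P=-3 kN at a=8/5 m (b=L-a=12/5):
  M_2 = -P(a-x)  [x≤a] = -(-3)·((8/5)-(4/5)) = 12/5 kN·m
Load 3 — point force P=14 kN at a=4/3 m (b=L-a=8/3):
  M_3 = -P(a-x)  [x≤a] = -14·((4/3)-(4/5)) = -112/15 kN·m
Load 4 — applied couple M₀=-16 kN·m at a=12/5 m (b=L-a=8/5):
  M_4 = M₀  [x≤a] = (-16) = -16 kN·m
Superposition: M = Σ M_i = -2732/75 kN·m ≈ -36.426667 kN·m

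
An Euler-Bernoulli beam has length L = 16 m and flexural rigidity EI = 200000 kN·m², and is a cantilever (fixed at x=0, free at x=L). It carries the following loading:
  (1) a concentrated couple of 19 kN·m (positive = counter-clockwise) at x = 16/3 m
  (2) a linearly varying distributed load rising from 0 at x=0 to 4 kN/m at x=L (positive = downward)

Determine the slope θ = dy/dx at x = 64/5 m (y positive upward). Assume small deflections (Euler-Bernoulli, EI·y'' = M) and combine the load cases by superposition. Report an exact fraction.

θ(64/5) = -75231/7812500 rad

Load 1 — applied couple M₀=19 kN·m at a=16/3 m (b=L-a=32/3):
  θ_1 = M₀a/EI  [x>a] = 19·(16/3)/200000 = 19/37500 rad
Load 2 — triangular load w₀=4 kN/m (0→w₀ over full span):
  θ_2 = (w₀Lx²/4-w₀L²x/3-w₀x⁴/(24L))/EI = (4·16·(64/5)²/4-4·16²·(64/5)/3-4·(64/5)⁴/(24·16))/200000 = -59392/5859375 rad
Superposition: θ = Σ θ_i = -75231/7812500 rad ≈ -0.009630 rad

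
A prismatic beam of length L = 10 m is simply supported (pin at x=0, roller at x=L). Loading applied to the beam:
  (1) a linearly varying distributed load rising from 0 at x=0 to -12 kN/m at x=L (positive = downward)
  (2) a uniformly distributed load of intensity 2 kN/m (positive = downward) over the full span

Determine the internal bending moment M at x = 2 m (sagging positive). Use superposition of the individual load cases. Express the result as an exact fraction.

M(2) = -112/5 kN·m

Load 1 — triangular load w₀=-12 kN/m (0→w₀ over full span):
  M_1 = w₀Lx/6 - w₀x³/(6L) = (-12)·10·2/6 - (-12)·2³/(6·10) = -192/5 kN·m
Load 2 — uniform load w=2 kN/m over full span:
  M_2 = wx(L-x)/2 = 2·2·(10-2)/2 = 16 kN·m
Superposition: M = Σ M_i = -112/5 kN·m ≈ -22.400000 kN·m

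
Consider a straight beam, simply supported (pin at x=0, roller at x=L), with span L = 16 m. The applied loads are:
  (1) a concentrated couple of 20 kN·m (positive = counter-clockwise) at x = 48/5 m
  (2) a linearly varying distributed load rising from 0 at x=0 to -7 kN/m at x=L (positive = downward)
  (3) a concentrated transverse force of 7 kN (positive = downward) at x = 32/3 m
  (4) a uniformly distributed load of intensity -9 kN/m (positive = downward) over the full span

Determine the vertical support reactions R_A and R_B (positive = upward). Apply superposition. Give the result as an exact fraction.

R_A = -1045/12 kN, R_B = -1271/12 kN

Load 1 — applied couple M₀=20 kN·m at a=48/5 m (b=L-a=32/5):
  R_A = M₀/L = 20/16 = 5/4 kN
  R_B = -M₀/L = -20/16 = -5/4 kN
Load 2 — triangular load w₀=-7 kN/m (0→w₀ over full span):
  R_A = w₀L/6 = (-7)·16/6 = -56/3 kN
  R_B = w₀L/3 = (-7)·16/3 = -112/3 kN
Load 3 — point force P=7 kN at a=32/3 m (b=L-a=16/3):
  R_A = Pb/L = 7·(16/3)/16 = 7/3 kN
  R_B = Pa/L = 7·(32/3)/16 = 14/3 kN
Load 4 — uniform load w=-9 kN/m over full span:
  R_A = wL/2 = (-9)·16/2 = -72 kN
  R_B = wL/2 = (-9)·16/2 = -72 kN
Superposition: R_A = -1045/12 kN, R_B = -1271/12 kN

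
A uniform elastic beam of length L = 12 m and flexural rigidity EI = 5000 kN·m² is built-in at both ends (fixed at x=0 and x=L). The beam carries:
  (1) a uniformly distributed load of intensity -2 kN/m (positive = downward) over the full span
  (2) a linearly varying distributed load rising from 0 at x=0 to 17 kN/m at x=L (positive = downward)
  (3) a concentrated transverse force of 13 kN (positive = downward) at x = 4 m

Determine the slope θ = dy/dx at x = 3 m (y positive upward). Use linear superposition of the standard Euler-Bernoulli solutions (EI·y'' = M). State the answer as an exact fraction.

θ(3) = -17741/800000 rad

Load 1 — uniform load w=-2 kN/m over full span:
  θ_1 = -wx(L-x)(L-2x)/(12EI) = -(-2)·3·(12-3)·(12-2·3)/(12·5000) = 27/5000 rad
Load 2 — triangular load w₀=17 kN/m (0→w₀ over full span):
  θ_2 = -w₀(2x(L-x)(L-2x)(x+2L)+x²(L-x)²)/(120LEI) = -17·(2·3·(12-3)·(12-2·3)·(3+2·12)+3²·(12-3)²)/(120·12·5000) = -17901/800000 rad
Load 3 — point force P=13 kN at a=4 m (b=L-a=8):
  θ_3 = -Pb²x(2aL-(3a+b)x)/(2L³EI)  [x≤a] = -13·8²·3·(2·4·12-(3·4+8)·3)/(2·12³·5000) = -13/2500 rad
Superposition: θ = Σ θ_i = -17741/800000 rad ≈ -0.022176 rad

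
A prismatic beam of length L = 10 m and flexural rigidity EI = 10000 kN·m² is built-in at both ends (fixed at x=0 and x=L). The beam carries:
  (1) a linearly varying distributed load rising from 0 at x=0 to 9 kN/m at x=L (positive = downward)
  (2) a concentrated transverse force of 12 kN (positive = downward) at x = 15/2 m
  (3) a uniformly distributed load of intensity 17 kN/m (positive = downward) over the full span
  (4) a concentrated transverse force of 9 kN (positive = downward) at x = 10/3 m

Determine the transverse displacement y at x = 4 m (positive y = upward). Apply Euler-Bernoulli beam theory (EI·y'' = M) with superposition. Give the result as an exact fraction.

Load 1 — triangular load w₀=9 kN/m (0→w₀ over full span):
  y_1 = -w₀x²(L-x)²(x+2L)/(120LEI) = -9·4²·(10-4)²·(4+2·10)/(120·10·10000) = -162/15625 m
Load 2 — point force P=12 kN at a=15/2 m (b=L-a=5/2):
  y_2 = -Pb²x²(3aL-(3a+b)x)/(6L³EI)  [x≤a] = -12·(5/2)²·4²·(3·(15/2)·10-(3·(15/2)+(5/2))·4)/(6·10³·10000) = -1/400 m
Load 3 — uniform load w=17 kN/m over full span:
  y_3 = -wx²(L-x)²/(24EI) = -17·4²·(10-4)²/(24·10000) = -51/1250 m
Load 4 — point force P=9 kN at a=10/3 m (b=L-a=20/3):
  y_4 = -Pa²(L-x)²(3bL-(3b+a)(L-x))/(6L³EI)  [x>a] = -9·(10/3)²·(10-4)²·(3·(20/3)·10-(3·(20/3)+(10/3))·(10-4))/(6·10³·10000) = -9/2500 m
Superposition: y = Σ y_i = -14317/250000 m ≈ -0.057268 m

y(4) = -14317/250000 m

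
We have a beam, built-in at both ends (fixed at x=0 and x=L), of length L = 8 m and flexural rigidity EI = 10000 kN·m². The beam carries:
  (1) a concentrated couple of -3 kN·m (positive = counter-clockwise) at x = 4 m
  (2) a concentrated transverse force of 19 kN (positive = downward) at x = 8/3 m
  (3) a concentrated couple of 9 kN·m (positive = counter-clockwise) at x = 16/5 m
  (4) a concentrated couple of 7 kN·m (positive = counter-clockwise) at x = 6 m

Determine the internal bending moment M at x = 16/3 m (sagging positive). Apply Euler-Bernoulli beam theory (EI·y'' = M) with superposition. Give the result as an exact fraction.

Load 1 — applied couple M₀=-3 kN·m at a=4 m (b=L-a=4):
  M_1 = R_Ax - M_A - M₀  [x>a] with R_A=-9/16, M_A=-3/4 = (-9/16)·(16/3) - (-3/4) - (-3) = 3/4 kN·m
Load 2 — point force P=19 kN at a=8/3 m (b=L-a=16/3):
  M_2 = Pa²(a+3b)(L-x)/L³ - Pa²b/L²  [x>a] = 19·(8/3)²·((8/3)+3·(16/3))·(8-(16/3))/8³ - 19·(8/3)²·(16/3)/8² = 152/81 kN·m
Load 3 — applied couple M₀=9 kN·m at a=16/5 m (b=L-a=24/5):
  M_3 = R_Ax - M_A - M₀  [x>a] with R_A=81/50, M_A=27/25 = (81/50)·(16/3) - (27/25) - 9 = -36/25 kN·m
Load 4 — applied couple M₀=7 kN·m at a=6 m (b=L-a=2):
  M_4 = R_Ax - M_A  [x≤a] with R_A=63/64, M_A=35/16 = (63/64)·(16/3) - (35/16) = 49/16 kN·m
Superposition: M = Σ M_i = 137669/32400 kN·m ≈ 4.249043 kN·m

M(16/3) = 137669/32400 kN·m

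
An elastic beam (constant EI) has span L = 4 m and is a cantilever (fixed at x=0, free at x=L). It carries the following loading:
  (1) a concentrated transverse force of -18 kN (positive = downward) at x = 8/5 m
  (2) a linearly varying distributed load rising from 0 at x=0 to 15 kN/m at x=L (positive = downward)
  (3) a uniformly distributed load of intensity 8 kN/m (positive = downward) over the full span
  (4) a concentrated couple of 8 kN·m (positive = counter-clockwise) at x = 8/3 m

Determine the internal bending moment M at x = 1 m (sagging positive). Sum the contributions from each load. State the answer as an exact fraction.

M(1) = -2713/40 kN·m

Load 1 — point force P=-18 kN at a=8/5 m (b=L-a=12/5):
  M_1 = -P(a-x)  [x≤a] = -(-18)·((8/5)-1) = 54/5 kN·m
Load 2 — triangular load w₀=15 kN/m (0→w₀ over full span):
  M_2 = w₀Lx/2 - w₀L²/3 - w₀x³/(6L) = 15·4·1/2 - 15·4²/3 - 15·1³/(6·4) = -405/8 kN·m
Load 3 — uniform load w=8 kN/m over full span:
  M_3 = -w(L-x)²/2 = -8·(4-1)²/2 = -36 kN·m
Load 4 — applied couple M₀=8 kN·m at a=8/3 m (b=L-a=4/3):
  M_4 = M₀  [x≤a] = 8 = 8 kN·m
Superposition: M = Σ M_i = -2713/40 kN·m ≈ -67.825000 kN·m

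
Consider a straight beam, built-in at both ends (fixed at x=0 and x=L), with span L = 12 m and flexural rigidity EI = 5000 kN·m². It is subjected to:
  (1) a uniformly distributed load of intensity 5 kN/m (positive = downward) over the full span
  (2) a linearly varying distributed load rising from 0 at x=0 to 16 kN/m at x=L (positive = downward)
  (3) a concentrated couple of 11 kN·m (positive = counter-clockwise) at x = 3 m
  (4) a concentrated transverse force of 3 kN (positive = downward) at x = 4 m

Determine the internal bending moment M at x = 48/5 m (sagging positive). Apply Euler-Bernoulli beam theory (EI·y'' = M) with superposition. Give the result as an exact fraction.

Load 1 — uniform load w=5 kN/m over full span:
  M_1 = wLx/2 - wL²/12 - wx²/2 = 5·12·(48/5)/2 - 5·12²/12 - 5·(48/5)²/2 = -12/5 kN·m
Load 2 — triangular load w₀=16 kN/m (0→w₀ over full span):
  M_2 = 3w₀Lx/20 - w₀L²/30 - w₀x³/(6L) = 3·16·12·(48/5)/20 - 16·12²/30 - 16·(48/5)³/(6·12) = 384/125 kN·m
Load 3 — applied couple M₀=11 kN·m at a=3 m (b=L-a=9):
  M_3 = R_Ax - M_A - M₀  [x>a] with R_A=33/32, M_A=-33/16 = (33/32)·(48/5) - (-33/16) - 11 = 77/80 kN·m
Load 4 — point force P=3 kN at a=4 m (b=L-a=8):
  M_4 = Pa²(a+3b)(L-x)/L³ - Pa²b/L²  [x>a] = 3·4²·(4+3·8)·(12-(48/5))/12³ - 3·4²·8/12² = -4/5 kN·m
Superposition: M = Σ M_i = 1669/2000 kN·m ≈ 0.834500 kN·m

M(48/5) = 1669/2000 kN·m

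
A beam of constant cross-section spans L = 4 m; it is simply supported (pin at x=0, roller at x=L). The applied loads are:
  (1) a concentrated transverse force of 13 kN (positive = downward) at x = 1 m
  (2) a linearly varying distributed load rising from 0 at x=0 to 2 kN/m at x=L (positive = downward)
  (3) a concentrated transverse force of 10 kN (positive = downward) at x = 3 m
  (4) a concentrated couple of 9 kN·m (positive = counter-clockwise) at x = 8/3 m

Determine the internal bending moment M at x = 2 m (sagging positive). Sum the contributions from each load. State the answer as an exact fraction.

Load 1 — point force P=13 kN at a=1 m (b=L-a=3):
  M_1 = Pa(L-x)/L  [x>a] = 13·1·(4-2)/4 = 13/2 kN·m
Load 2 — triangular load w₀=2 kN/m (0→w₀ over full span):
  M_2 = w₀Lx/6 - w₀x³/(6L) = 2·4·2/6 - 2·2³/(6·4) = 2 kN·m
Load 3 — point force P=10 kN at a=3 m (b=L-a=1):
  M_3 = Pbx/L  [x≤a] = 10·1·2/4 = 5 kN·m
Load 4 — applied couple M₀=9 kN·m at a=8/3 m (b=L-a=4/3):
  M_4 = M₀x/L  [x≤a] = 9·2/4 = 9/2 kN·m
Superposition: M = Σ M_i = 18 kN·m ≈ 18.000000 kN·m

M(2) = 18 kN·m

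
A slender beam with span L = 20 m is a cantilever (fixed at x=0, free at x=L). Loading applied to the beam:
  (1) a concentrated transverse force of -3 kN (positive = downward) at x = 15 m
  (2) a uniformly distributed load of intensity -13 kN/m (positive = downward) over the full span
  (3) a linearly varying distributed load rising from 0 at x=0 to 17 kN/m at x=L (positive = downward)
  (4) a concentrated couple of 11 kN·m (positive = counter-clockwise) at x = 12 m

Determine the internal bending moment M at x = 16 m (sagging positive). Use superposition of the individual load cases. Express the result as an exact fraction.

Load 1 — point force P=-3 kN at a=15 m (b=L-a=5):
  M_1 = 0  [x>a] = 0 kN·m
Load 2 — uniform load w=-13 kN/m over full span:
  M_2 = -w(L-x)²/2 = -(-13)·(20-16)²/2 = 104 kN·m
Load 3 — triangular load w₀=17 kN/m (0→w₀ over full span):
  M_3 = w₀Lx/2 - w₀L²/3 - w₀x³/(6L) = 17·20·16/2 - 17·20²/3 - 17·16³/(6·20) = -1904/15 kN·m
Load 4 — applied couple M₀=11 kN·m at a=12 m (b=L-a=8):
  M_4 = 0  [x>a] = 0 kN·m
Superposition: M = Σ M_i = -344/15 kN·m ≈ -22.933333 kN·m

M(16) = -344/15 kN·m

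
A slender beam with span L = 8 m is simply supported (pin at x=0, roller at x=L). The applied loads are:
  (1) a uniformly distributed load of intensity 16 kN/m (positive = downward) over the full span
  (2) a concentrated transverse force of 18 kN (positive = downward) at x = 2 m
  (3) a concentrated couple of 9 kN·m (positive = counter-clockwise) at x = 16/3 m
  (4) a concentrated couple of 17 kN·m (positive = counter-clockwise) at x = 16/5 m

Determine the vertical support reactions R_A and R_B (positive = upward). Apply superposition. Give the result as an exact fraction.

Load 1 — uniform load w=16 kN/m over full span:
  R_A = wL/2 = 16·8/2 = 64 kN
  R_B = wL/2 = 16·8/2 = 64 kN
Load 2 — point force P=18 kN at a=2 m (b=L-a=6):
  R_A = Pb/L = 18·6/8 = 27/2 kN
  R_B = Pa/L = 18·2/8 = 9/2 kN
Load 3 — applied couple M₀=9 kN·m at a=16/3 m (b=L-a=8/3):
  R_A = M₀/L = 9/8 kN
  R_B = -M₀/L = -9/8 kN
Load 4 — applied couple M₀=17 kN·m at a=16/5 m (b=L-a=24/5):
  R_A = M₀/L = 17/8 kN
  R_B = -M₀/L = -17/8 kN
Superposition: R_A = 323/4 kN, R_B = 261/4 kN

R_A = 323/4 kN, R_B = 261/4 kN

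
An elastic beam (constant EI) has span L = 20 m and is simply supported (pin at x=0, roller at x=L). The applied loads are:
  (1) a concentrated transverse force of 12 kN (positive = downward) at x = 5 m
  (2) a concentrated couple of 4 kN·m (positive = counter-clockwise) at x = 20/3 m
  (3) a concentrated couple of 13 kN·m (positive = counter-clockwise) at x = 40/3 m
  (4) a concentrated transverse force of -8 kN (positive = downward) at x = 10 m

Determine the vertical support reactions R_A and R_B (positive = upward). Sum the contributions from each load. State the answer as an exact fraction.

Load 1 — point force P=12 kN at a=5 m (b=L-a=15):
  R_A = Pb/L = 12·15/20 = 9 kN
  R_B = Pa/L = 12·5/20 = 3 kN
Load 2 — applied couple M₀=4 kN·m at a=20/3 m (b=L-a=40/3):
  R_A = M₀/L = 4/20 = 1/5 kN
  R_B = -M₀/L = -4/20 = -1/5 kN
Load 3 — applied couple M₀=13 kN·m at a=40/3 m (b=L-a=20/3):
  R_A = M₀/L = 13/20 kN
  R_B = -M₀/L = -13/20 kN
Load 4 — point force P=-8 kN at a=10 m (b=L-a=10):
  R_A = Pb/L = (-8)·10/20 = -4 kN
  R_B = Pa/L = (-8)·10/20 = -4 kN
Superposition: R_A = 117/20 kN, R_B = -37/20 kN

R_A = 117/20 kN, R_B = -37/20 kN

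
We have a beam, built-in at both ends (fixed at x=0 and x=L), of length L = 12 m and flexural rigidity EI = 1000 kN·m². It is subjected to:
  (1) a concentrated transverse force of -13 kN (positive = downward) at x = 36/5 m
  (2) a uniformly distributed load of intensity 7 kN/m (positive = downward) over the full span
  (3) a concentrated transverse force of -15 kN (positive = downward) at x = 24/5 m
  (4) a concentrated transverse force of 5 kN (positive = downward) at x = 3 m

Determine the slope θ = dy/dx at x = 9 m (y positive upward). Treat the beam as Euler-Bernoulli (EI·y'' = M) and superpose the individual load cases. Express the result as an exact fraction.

θ(9) = 334863/8000000 rad

Load 1 — point force P=-13 kN at a=36/5 m (b=L-a=24/5):
  θ_1 = Pa²(L-x)(2bL-(3b+a)(L-x))/(2L³EI)  [x>a] = (-13)·(36/5)²·(12-9)·(2·(24/5)·12-(3·(24/5)+(36/5))·(12-9))/(2·12³·1000) = -7371/250000 rad
Load 2 — uniform load w=7 kN/m over full span:
  θ_2 = -wx(L-x)(L-2x)/(12EI) = -7·9·(12-9)·(12-2·9)/(12·1000) = 189/2000 rad
Load 3 — point force P=-15 kN at a=24/5 m (b=L-a=36/5):
  θ_3 = Pa²(L-x)(2bL-(3b+a)(L-x))/(2L³EI)  [x>a] = (-15)·(24/5)²·(12-9)·(2·(36/5)·12-(3·(36/5)+(24/5))·(12-9))/(2·12³·1000) = -351/12500 rad
Load 4 — point force P=5 kN at a=3 m (b=L-a=9):
  θ_4 = Pa²(L-x)(2bL-(3b+a)(L-x))/(2L³EI)  [x>a] = 5·3²·(12-9)·(2·9·12-(3·9+3)·(12-9))/(2·12³·1000) = 63/12800 rad
Superposition: θ = Σ θ_i = 334863/8000000 rad ≈ 0.041858 rad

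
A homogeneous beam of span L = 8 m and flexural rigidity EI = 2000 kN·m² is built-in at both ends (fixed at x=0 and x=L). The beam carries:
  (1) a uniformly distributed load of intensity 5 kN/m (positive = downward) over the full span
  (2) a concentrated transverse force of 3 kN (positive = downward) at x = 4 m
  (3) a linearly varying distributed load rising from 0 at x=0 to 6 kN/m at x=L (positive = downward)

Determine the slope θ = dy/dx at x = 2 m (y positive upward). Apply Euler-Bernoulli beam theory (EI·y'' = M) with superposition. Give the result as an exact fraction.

Load 1 — uniform load w=5 kN/m over full span:
  θ_1 = -wx(L-x)(L-2x)/(12EI) = -5·2·(8-2)·(8-2·2)/(12·2000) = -1/100 rad
Load 2 — point force P=3 kN at a=4 m (b=L-a=4):
  θ_2 = -Pb²x(2aL-(3a+b)x)/(2L³EI)  [x≤a] = -3·4²·2·(2·4·8-(3·4+4)·2)/(2·8³·2000) = -3/2000 rad
Load 3 — triangular load w₀=6 kN/m (0→w₀ over full span):
  θ_3 = -w₀(2x(L-x)(L-2x)(x+2L)+x²(L-x)²)/(120LEI) = -6·(2·2·(8-2)·(8-2·2)·(2+2·8)+2²·(8-2)²)/(120·8·2000) = -117/20000 rad
Superposition: θ = Σ θ_i = -347/20000 rad ≈ -0.017350 rad

θ(2) = -347/20000 rad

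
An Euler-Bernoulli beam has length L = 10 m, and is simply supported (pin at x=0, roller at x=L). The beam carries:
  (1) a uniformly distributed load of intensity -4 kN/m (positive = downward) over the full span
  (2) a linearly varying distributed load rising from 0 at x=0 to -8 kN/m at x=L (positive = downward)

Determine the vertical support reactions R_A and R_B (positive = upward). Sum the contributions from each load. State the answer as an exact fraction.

R_A = -100/3 kN, R_B = -140/3 kN

Load 1 — uniform load w=-4 kN/m over full span:
  R_A = wL/2 = (-4)·10/2 = -20 kN
  R_B = wL/2 = (-4)·10/2 = -20 kN
Load 2 — triangular load w₀=-8 kN/m (0→w₀ over full span):
  R_A = w₀L/6 = (-8)·10/6 = -40/3 kN
  R_B = w₀L/3 = (-8)·10/3 = -80/3 kN
Superposition: R_A = -100/3 kN, R_B = -140/3 kN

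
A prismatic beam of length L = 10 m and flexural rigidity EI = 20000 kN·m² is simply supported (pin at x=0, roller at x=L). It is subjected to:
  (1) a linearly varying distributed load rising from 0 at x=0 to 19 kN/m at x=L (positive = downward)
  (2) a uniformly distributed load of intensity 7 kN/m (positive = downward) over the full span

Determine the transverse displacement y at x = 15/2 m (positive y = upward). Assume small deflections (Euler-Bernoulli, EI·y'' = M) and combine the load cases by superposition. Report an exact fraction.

y(15/2) = -3857/49152 m

Load 1 — triangular load w₀=19 kN/m (0→w₀ over full span):
  y_1 = -w₀x(7L⁴-10L²x²+3x⁴)/(360LEI) = -19·(15/2)·(7·10⁴-10·10²·(15/2)²+3·(15/2)⁴)/(360·10·20000) = -2261/49152 m
Load 2 — uniform load w=7 kN/m over full span:
  y_2 = -wx(L³-2Lx²+x³)/(24EI) = -7·(15/2)·(10³-2·10·(15/2)²+(15/2)³)/(24·20000) = -133/4096 m
Superposition: y = Σ y_i = -3857/49152 m ≈ -0.078471 m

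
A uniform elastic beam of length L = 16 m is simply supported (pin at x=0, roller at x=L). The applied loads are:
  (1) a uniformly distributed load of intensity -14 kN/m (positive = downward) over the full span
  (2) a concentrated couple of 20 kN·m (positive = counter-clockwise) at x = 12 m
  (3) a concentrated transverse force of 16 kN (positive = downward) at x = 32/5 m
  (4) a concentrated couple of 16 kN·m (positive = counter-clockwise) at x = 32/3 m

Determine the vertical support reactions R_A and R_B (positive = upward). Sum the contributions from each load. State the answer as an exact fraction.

R_A = -2003/20 kN, R_B = -2157/20 kN

Load 1 — uniform load w=-14 kN/m over full span:
  R_A = wL/2 = (-14)·16/2 = -112 kN
  R_B = wL/2 = (-14)·16/2 = -112 kN
Load 2 — applied couple M₀=20 kN·m at a=12 m (b=L-a=4):
  R_A = M₀/L = 20/16 = 5/4 kN
  R_B = -M₀/L = -20/16 = -5/4 kN
Load 3 — point force P=16 kN at a=32/5 m (b=L-a=48/5):
  R_A = Pb/L = 16·(48/5)/16 = 48/5 kN
  R_B = Pa/L = 16·(32/5)/16 = 32/5 kN
Load 4 — applied couple M₀=16 kN·m at a=32/3 m (b=L-a=16/3):
  R_A = M₀/L = 16/16 = 1 kN
  R_B = -M₀/L = -16/16 = -1 kN
Superposition: R_A = -2003/20 kN, R_B = -2157/20 kN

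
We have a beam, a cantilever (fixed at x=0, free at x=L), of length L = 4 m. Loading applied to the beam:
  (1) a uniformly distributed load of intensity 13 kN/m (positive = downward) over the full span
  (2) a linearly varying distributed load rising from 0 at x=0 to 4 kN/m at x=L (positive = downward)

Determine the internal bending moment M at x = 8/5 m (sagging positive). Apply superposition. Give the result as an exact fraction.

M(8/5) = -5832/125 kN·m

Load 1 — uniform load w=13 kN/m over full span:
  M_1 = -w(L-x)²/2 = -13·(4-(8/5))²/2 = -936/25 kN·m
Load 2 — triangular load w₀=4 kN/m (0→w₀ over full span):
  M_2 = w₀Lx/2 - w₀L²/3 - w₀x³/(6L) = 4·4·(8/5)/2 - 4·4²/3 - 4·(8/5)³/(6·4) = -1152/125 kN·m
Superposition: M = Σ M_i = -5832/125 kN·m ≈ -46.656000 kN·m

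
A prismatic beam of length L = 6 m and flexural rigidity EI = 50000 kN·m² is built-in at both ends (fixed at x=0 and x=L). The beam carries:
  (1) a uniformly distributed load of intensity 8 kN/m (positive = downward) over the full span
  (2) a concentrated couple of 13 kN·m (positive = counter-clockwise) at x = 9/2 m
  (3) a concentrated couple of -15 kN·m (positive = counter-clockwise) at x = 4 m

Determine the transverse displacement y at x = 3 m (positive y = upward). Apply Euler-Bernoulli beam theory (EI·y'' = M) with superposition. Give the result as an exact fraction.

y(3) = -429/800000 m

Load 1 — uniform load w=8 kN/m over full span:
  y_1 = -wx²(L-x)²/(24EI) = -8·3²·(6-3)²/(24·50000) = -27/50000 m
Load 2 — applied couple M₀=13 kN·m at a=9/2 m (b=L-a=3/2):
  y_2 = (R_Ax³/6 - M_Ax²/2)/EI  [x≤a] with R_A=39/16, M_A=65/16 = ((39/16)·3³/6 - (65/16)·3²/2)/50000 = -117/800000 m
Load 3 — applied couple M₀=-15 kN·m at a=4 m (b=L-a=2):
  y_3 = (R_Ax³/6 - M_Ax²/2)/EI  [x≤a] with R_A=-10/3, M_A=-5 = ((-10/3)·3³/6 - (-5)·3²/2)/50000 = 3/20000 m
Superposition: y = Σ y_i = -429/800000 m ≈ -0.000536 m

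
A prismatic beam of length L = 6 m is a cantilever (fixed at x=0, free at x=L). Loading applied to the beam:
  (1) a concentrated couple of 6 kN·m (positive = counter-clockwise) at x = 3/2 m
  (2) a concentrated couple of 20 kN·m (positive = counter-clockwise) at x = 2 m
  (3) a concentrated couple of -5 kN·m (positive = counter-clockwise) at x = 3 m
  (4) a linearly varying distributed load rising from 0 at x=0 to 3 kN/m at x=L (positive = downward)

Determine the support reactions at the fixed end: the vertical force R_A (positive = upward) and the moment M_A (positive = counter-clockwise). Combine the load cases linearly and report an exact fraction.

Load 1 — applied couple M₀=6 kN·m at a=3/2 m (b=L-a=9/2):
  R_A = 0 kN
  M_A = -M₀ = -6 kN·m
Load 2 — applied couple M₀=20 kN·m at a=2 m (b=L-a=4):
  R_A = 0 kN
  M_A = -M₀ = -20 kN·m
Load 3 — applied couple M₀=-5 kN·m at a=3 m (b=L-a=3):
  R_A = 0 kN
  M_A = -M₀ = -(-5) = 5 kN·m
Load 4 — triangular load w₀=3 kN/m (0→w₀ over full span):
  R_A = w₀L/2 = 3·6/2 = 9 kN
  M_A = w₀L²/3 = 3·6²/3 = 36 kN·m
Superposition: R_A = 9 kN, M_A = 15 kN·m

R_A = 9 kN, M_A = 15 kN·m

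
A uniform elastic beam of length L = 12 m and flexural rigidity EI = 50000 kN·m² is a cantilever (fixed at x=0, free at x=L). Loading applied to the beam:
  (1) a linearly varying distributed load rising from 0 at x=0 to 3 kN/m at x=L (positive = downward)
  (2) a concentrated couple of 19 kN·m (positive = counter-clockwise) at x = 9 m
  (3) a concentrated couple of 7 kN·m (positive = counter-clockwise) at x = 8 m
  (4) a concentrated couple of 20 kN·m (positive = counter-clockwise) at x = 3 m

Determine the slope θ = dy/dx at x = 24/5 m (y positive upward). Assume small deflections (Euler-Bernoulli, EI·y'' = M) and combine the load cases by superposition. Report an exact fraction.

Load 1 — triangular load w₀=3 kN/m (0→w₀ over full span):
  θ_1 = (w₀Lx²/4-w₀L²x/3-w₀x⁴/(24L))/EI = (3·12·(24/5)²/4-3·12²·(24/5)/3-3·(24/5)⁴/(24·12))/50000 = -19116/1953125 rad
Load 2 — applied couple M₀=19 kN·m at a=9 m (b=L-a=3):
  θ_2 = M₀x/EI  [x≤a] = 19·(24/5)/50000 = 57/31250 rad
Load 3 — applied couple M₀=7 kN·m at a=8 m (b=L-a=4):
  θ_3 = M₀x/EI  [x≤a] = 7·(24/5)/50000 = 21/31250 rad
Load 4 — applied couple M₀=20 kN·m at a=3 m (b=L-a=9):
  θ_4 = M₀a/EI  [x>a] = 20·3/50000 = 3/2500 rad
Superposition: θ = Σ θ_i = -47589/7812500 rad ≈ -0.006091 rad

θ(24/5) = -47589/7812500 rad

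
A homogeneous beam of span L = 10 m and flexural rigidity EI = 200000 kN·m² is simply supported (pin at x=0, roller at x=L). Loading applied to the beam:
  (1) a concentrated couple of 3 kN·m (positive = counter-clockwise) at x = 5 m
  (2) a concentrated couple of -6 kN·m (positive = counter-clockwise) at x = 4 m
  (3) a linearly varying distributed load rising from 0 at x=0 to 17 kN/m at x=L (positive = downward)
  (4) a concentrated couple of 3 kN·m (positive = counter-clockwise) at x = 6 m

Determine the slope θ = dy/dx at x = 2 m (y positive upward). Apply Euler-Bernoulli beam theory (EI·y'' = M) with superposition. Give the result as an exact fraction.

θ(2) = -50341/36000000 rad

Load 1 — applied couple M₀=3 kN·m at a=5 m (b=L-a=5):
  θ_1 = (M₀x²/(2L)+C₁)/EI  [x≤a] with C₁=M₀(3b²-L²)/(6L)=-5/4 = (3·2²/(2·10)+(-5/4))/200000 = -13/4000000 rad
Load 2 — applied couple M₀=-6 kN·m at a=4 m (b=L-a=6):
  θ_2 = (M₀x²/(2L)+C₁)/EI  [x≤a] with C₁=M₀(3b²-L²)/(6L)=-4/5 = ((-6)·2²/(2·10)+(-4/5))/200000 = -1/100000 rad
Load 3 — triangular load w₀=17 kN/m (0→w₀ over full span):
  θ_3 = -w₀(7L⁴-30L²x²+15x⁴)/(360LEI) = -17·(7·10⁴-30·10²·2²+15·2⁴)/(360·10·200000) = -1547/1125000 rad
Load 4 — applied couple M₀=3 kN·m at a=6 m (b=L-a=4):
  θ_4 = (M₀x²/(2L)+C₁)/EI  [x≤a] with C₁=M₀(3b²-L²)/(6L)=-13/5 = (3·2²/(2·10)+(-13/5))/200000 = -1/100000 rad
Superposition: θ = Σ θ_i = -50341/36000000 rad ≈ -0.001398 rad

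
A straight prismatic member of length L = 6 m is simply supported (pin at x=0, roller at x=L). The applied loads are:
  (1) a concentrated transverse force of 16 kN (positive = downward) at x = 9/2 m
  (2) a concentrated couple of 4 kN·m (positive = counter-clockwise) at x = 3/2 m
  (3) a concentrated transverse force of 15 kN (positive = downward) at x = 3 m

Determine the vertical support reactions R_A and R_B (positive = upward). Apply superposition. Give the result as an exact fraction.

R_A = 73/6 kN, R_B = 113/6 kN

Load 1 — point force P=16 kN at a=9/2 m (b=L-a=3/2):
  R_A = Pb/L = 16·(3/2)/6 = 4 kN
  R_B = Pa/L = 16·(9/2)/6 = 12 kN
Load 2 — applied couple M₀=4 kN·m at a=3/2 m (b=L-a=9/2):
  R_A = M₀/L = 4/6 = 2/3 kN
  R_B = -M₀/L = -4/6 = -2/3 kN
Load 3 — point force P=15 kN at a=3 m (b=L-a=3):
  R_A = Pb/L = 15·3/6 = 15/2 kN
  R_B = Pa/L = 15·3/6 = 15/2 kN
Superposition: R_A = 73/6 kN, R_B = 113/6 kN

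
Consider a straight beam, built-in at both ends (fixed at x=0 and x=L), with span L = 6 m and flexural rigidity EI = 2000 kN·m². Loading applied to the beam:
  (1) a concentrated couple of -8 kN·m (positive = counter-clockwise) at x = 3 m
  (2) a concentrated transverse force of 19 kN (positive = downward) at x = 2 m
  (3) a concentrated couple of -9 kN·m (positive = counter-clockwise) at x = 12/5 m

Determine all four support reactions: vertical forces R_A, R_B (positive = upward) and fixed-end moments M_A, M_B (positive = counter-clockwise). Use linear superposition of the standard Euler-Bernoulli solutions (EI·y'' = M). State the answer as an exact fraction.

Load 1 — applied couple M₀=-8 kN·m at a=3 m (b=L-a=3):
  R_A = 6M₀ab/L³ = 6·(-8)·3·3/6³ = -2 kN
  M_A = M₀b(2a-b)/L² = (-8)·3·(2·3-3)/6² = -2 kN·m
  R_B = -6M₀ab/L³ = -6·(-8)·3·3/6³ = 2 kN
  M_B = M₀a(2b-a)/L² = (-8)·3·(2·3-3)/6² = -2 kN·m
Load 2 — point force P=19 kN at a=2 m (b=L-a=4):
  R_A = Pb²(3a+b)/L³ = 19·4²·(3·2+4)/6³ = 380/27 kN
  M_A = Pab²/L² = 19·2·4²/6² = 152/9 kN·m
  R_B = Pa²(a+3b)/L³ = 19·2²·(2+3·4)/6³ = 133/27 kN
  M_B = -Pa²b/L² = -19·2²·4/6² = -76/9 kN·m
Load 3 — applied couple M₀=-9 kN·m at a=12/5 m (b=L-a=18/5):
  R_A = 6M₀ab/L³ = 6·(-9)·(12/5)·(18/5)/6³ = -54/25 kN
  M_A = M₀b(2a-b)/L² = (-9)·(18/5)·(2·(12/5)-(18/5))/6² = -27/25 kN·m
  R_B = -6M₀ab/L³ = -6·(-9)·(12/5)·(18/5)/6³ = 54/25 kN
  M_B = M₀a(2b-a)/L² = (-9)·(12/5)·(2·(18/5)-(12/5))/6² = -72/25 kN·m
Superposition: R_A = 6692/675 kN, M_A = 3107/225 kN·m, R_B = 6133/675 kN, M_B = -2998/225 kN·m

R_A = 6692/675 kN, M_A = 3107/225 kN·m, R_B = 6133/675 kN, M_B = -2998/225 kN·m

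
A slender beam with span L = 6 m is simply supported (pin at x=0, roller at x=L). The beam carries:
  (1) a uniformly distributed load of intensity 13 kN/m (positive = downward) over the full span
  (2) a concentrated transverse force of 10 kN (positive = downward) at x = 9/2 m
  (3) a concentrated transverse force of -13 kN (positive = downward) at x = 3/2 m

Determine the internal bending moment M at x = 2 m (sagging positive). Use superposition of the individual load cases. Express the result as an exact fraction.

M(2) = 44 kN·m

Load 1 — uniform load w=13 kN/m over full span:
  M_1 = wx(L-x)/2 = 13·2·(6-2)/2 = 52 kN·m
Load 2 — point force P=10 kN at a=9/2 m (b=L-a=3/2):
  M_2 = Pbx/L  [x≤a] = 10·(3/2)·2/6 = 5 kN·m
Load 3 — point force P=-13 kN at a=3/2 m (b=L-a=9/2):
  M_3 = Pa(L-x)/L  [x>a] = (-13)·(3/2)·(6-2)/6 = -13 kN·m
Superposition: M = Σ M_i = 44 kN·m ≈ 44.000000 kN·m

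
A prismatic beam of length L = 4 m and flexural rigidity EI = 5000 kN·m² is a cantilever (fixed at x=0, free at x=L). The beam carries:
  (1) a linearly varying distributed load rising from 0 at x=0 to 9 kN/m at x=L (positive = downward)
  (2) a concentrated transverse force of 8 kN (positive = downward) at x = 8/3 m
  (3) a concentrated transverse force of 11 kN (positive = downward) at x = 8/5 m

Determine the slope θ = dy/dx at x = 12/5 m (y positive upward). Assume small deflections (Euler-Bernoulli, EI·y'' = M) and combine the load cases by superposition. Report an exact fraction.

θ(12/5) = -8493/390625 rad

Load 1 — triangular load w₀=9 kN/m (0→w₀ over full span):
  θ_1 = (w₀Lx²/4-w₀L²x/3-w₀x⁴/(24L))/EI = (9·4·(12/5)²/4-9·4²·(12/5)/3-9·(12/5)⁴/(24·4))/5000 = -5193/390625 rad
Load 2 — point force P=8 kN at a=8/3 m (b=L-a=4/3):
  θ_2 = -Px(2a-x)/(2EI)  [x≤a] = -8·(12/5)·(2·(8/3)-(12/5))/(2·5000) = -88/15625 rad
Load 3 — point force P=11 kN at a=8/5 m (b=L-a=12/5):
  θ_3 = -Pa²/(2EI)  [x>a] = -11·(8/5)²/(2·5000) = -44/15625 rad
Superposition: θ = Σ θ_i = -8493/390625 rad ≈ -0.021742 rad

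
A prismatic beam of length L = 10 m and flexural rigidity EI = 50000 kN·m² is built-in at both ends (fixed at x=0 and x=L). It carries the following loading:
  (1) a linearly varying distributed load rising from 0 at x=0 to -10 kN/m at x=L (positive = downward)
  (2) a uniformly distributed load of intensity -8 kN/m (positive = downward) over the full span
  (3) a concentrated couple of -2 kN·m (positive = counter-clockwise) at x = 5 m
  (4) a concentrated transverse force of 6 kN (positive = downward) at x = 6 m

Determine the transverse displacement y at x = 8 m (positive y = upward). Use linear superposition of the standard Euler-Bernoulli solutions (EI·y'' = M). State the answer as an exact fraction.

y(8) = 49639/18750000 m

Load 1 — triangular load w₀=-10 kN/m (0→w₀ over full span):
  y_1 = -w₀x²(L-x)²(x+2L)/(120LEI) = -(-10)·8²·(10-8)²·(8+2·10)/(120·10·50000) = 56/46875 m
Load 2 — uniform load w=-8 kN/m over full span:
  y_2 = -wx²(L-x)²/(24EI) = -(-8)·8²·(10-8)²/(24·50000) = 16/9375 m
Load 3 — applied couple M₀=-2 kN·m at a=5 m (b=L-a=5):
  y_3 = (R_Ax³/6 - M_Ax²/2 - M₀(x-a)²/2)/EI  [x>a] with R_A=-3/10, M_A=-1/2 = ((-3/10)·8³/6 - (-1/2)·8²/2 - (-2)·(8-5)²/2)/50000 = -3/250000 m
Load 4 — point force P=6 kN at a=6 m (b=L-a=4):
  y_4 = -Pa²(L-x)²(3bL-(3b+a)(L-x))/(6L³EI)  [x>a] = -6·6²·(10-8)²·(3·4·10-(3·4+6)·(10-8))/(6·10³·50000) = -189/781250 m
Superposition: y = Σ y_i = 49639/18750000 m ≈ 0.002647 m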